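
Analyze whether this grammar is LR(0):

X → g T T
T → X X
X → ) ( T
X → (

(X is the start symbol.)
A grammar is LR(0) if no state in the canonical LR(0) collection has:
  - both a shift item (dot before a terminal) and a complete item (shift-reduce conflict), or
  - two or more complete items (reduce-reduce conflict; the accept item [X' → X .] counts as a complete item here).

Augment with X' → X and build the canonical LR(0) collection (I0 = CLOSURE({[X' → . X]}), then GOTO on every symbol after a dot until no new states appear). It has 11 states:
  I0: { [X → . (], [X → . ) ( T], [X → . g T T], [X' → . X] }  — shift
  I1: { [X → ( .] }  — reduce
  I2: { [X → ) . ( T] }  — shift
  I3: { [X' → X .] }  — accept
  I4: { [T → . X X], [X → . (], [X → . ) ( T], [X → . g T T], [X → g . T T] }  — shift
  I5: { [T → . X X], [X → . (], [X → . ) ( T], [X → . g T T], [X → g T . T] }  — shift
  I6: { [T → X . X], [X → . (], [X → . ) ( T], [X → . g T T] }  — shift
  I7: { [T → X X .] }  — reduce
  I8: { [X → g T T .] }  — reduce
  I9: { [T → . X X], [X → ) ( . T], [X → . (], [X → . ) ( T], [X → . g T T] }  — shift
  I10: { [X → ) ( T .] }  — reduce

Every state is either a pure shift/goto state or contains exactly one complete item and nothing to shift — no conflicts. The grammar is LR(0).

Answer: Yes, the grammar is LR(0)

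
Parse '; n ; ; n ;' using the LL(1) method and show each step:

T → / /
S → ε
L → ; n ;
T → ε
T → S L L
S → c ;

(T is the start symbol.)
LL(1) parsing maintains a stack (initially the start symbol over $) and the input. At each step: if the stack top is a terminal, match it against the current input token; if it is a non-terminal N, replace it with the RHS of M[N, lookahead] (the unique production whose predict set contains the lookahead).

Stack is shown with the top on the left.

Stack      Input          Action
--------------------------------
T $        ; n ; ; n ; $  output T → S L L
S L L $    ; n ; ; n ; $  output S → ε
L L $      ; n ; ; n ; $  output L → ; n ;
; n ; L $  ; n ; ; n ; $  match ';'
n ; L $    n ; ; n ; $    match 'n'
; L $      ; ; n ; $      match ';'
L $        ; n ; $        output L → ; n ;
; n ; $    ; n ; $        match ';'
n ; $      n ; $          match 'n'
; $        ; $            match ';'
$          $              accept

The string is accepted.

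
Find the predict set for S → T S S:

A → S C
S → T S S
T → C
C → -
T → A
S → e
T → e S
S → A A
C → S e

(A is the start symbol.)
{ '-', 'e' }

PREDICT(S → T S S) = (FIRST(RHS) \ {ε}) ∪ (FOLLOW(S) if ε ∈ FIRST(RHS), i.e. RHS ⇒* ε)
FIRST(T) = { '-', 'e' }
FIRST(T S S) = { '-', 'e' }
ε ∉ FIRST(T S S), so FOLLOW(S) is not added.
PREDICT(S → T S S) = { '-', 'e' }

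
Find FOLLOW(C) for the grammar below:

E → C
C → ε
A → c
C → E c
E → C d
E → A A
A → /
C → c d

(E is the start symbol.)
{ $, 'c', 'd' }

To compute FOLLOW(C), find every occurrence of C on a right-hand side N → α C β: add FIRST(β) \ {ε}, and if β is empty or nullable also add FOLLOW(N). Iterate to a fixed point.

In E → C: C is at the end, add FOLLOW(E)
In E → C d: C is followed by d, add FIRST(d) \ {ε} = { 'd' }

The FOLLOW sets referred to above (computed the same way, to a fixed point):
  FOLLOW(E) = { $, 'c' }

Taking the union: FOLLOW(C) = { $, 'c', 'd' }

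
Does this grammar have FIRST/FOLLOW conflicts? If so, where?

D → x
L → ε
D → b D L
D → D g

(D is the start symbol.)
A FIRST/FOLLOW conflict occurs when a non-terminal N has a nullable alternative N → β (β ⇒* ε) and another alternative N → α with FIRST(α) ∩ FOLLOW(N) ≠ ∅: on such a lookahead the parser cannot decide between expanding α and letting N vanish via β.

Nullable non-terminals: L.
L has a nullable alternative but only one production, so nothing to check.

D has no nullable alternative, so no FIRST/FOLLOW check is needed there.

No FIRST/FOLLOW conflicts found.

Answer: No FIRST/FOLLOW conflicts.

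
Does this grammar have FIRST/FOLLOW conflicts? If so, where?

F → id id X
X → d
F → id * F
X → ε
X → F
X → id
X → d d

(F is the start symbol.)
A FIRST/FOLLOW conflict occurs when a non-terminal N has a nullable alternative N → β (β ⇒* ε) and another alternative N → α with FIRST(α) ∩ FOLLOW(N) ≠ ∅: on such a lookahead the parser cannot decide between expanding α and letting N vanish via β.

Nullable non-terminals: X.
FIRST sets used below: FIRST(F) = { 'id' }

X: nullable alternative(s) X → ε; FOLLOW(X) = { $ }
  X → d: FIRST \ {ε} = { 'd' } — disjoint from FOLLOW(X)
  X → ε: FIRST \ {ε} = { } — this is the only nullable alternative, skip
  X → F: FIRST \ {ε} = { 'id' } — disjoint from FOLLOW(X)
  X → id: FIRST \ {ε} = { 'id' } — disjoint from FOLLOW(X)
  X → d d: FIRST \ {ε} = { 'd' } — disjoint from FOLLOW(X)

F has no nullable alternative, so no FIRST/FOLLOW check is needed there.

No FIRST/FOLLOW conflicts found.

Answer: No FIRST/FOLLOW conflicts.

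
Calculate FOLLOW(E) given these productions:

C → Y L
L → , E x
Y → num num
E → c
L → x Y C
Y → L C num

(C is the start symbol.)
{ 'x' }

To compute FOLLOW(E), find every occurrence of E on a right-hand side N → α E β: add FIRST(β) \ {ε}, and if β is empty or nullable also add FOLLOW(N). Iterate to a fixed point.

In L → , E x: E is followed by x, add FIRST(x) \ {ε} = { 'x' }

Taking the union: FOLLOW(E) = { 'x' }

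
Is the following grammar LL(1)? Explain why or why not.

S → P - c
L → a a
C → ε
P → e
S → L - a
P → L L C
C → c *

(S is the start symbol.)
No. Predict set conflict for S: { 'a' }

Relevant sets:
  FIRST(P) = { 'a', 'e' }
  FIRST(L) = { 'a' }
  FOLLOW(C) = { '-' }

For S:
  PREDICT(S → P '-' c) = { 'a', 'e' }
  PREDICT(S → L '-' a) = { 'a' }
For C:
  PREDICT(C → ε) = { '-' }
  PREDICT(C → c '*') = { 'c' }
For P:
  PREDICT(P → e) = { 'e' }
  PREDICT(P → L L C) = { 'a' }
L has a single production, so nothing to check there.

Conflict found: Predict set conflict for S: { 'a' }
The grammar is NOT LL(1).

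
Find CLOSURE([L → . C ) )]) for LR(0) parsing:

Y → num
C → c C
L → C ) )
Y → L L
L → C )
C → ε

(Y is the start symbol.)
To compute CLOSURE, for each item [A → α.Bβ] where B is a non-terminal, add [B → .γ] for all productions B → γ; repeat for the newly added items until nothing changes.

Start with: [L → . C ) )]
  [L → . C ) )] has the dot before C: add [C → . c C], [C → .]
No further items can be added.

CLOSURE = { [C → . c C], [C → .], [L → . C ) )] }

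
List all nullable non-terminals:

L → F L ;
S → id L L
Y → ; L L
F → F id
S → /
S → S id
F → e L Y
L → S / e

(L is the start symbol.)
None

A non-terminal is nullable if it can derive ε (the empty string): either it has an ε-production, or it has a production whose right-hand side consists entirely of nullable non-terminals.

There are no ε-productions, so no non-terminal can derive ε.
No non-terminals are nullable.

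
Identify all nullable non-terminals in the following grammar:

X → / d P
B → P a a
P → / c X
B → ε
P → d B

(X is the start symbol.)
ε-productions: B → ε
So B is immediately nullable.
No further non-terminal can be added: every production for the remaining non-terminals contains a terminal or a non-nullable non-terminal.
Nullable = { 'B' }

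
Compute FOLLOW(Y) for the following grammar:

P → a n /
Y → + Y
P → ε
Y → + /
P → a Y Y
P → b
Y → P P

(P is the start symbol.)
{ $, '+', 'a', 'b' }

In Y → + Y: Y is at the end; this adds FOLLOW(Y) to itself — nothing new
In P → a Y Y: Y is followed by Y, add FIRST(Y) \ {ε} = { '+', 'a', 'b' }
  Y is nullable, so also add FOLLOW(P)
In P → a Y Y: Y is at the end, add FOLLOW(P)

The FOLLOW sets referred to above (computed the same way, to a fixed point):
  FOLLOW(P) = { $, '+', 'a', 'b' }

Taking the union: FOLLOW(Y) = { $, '+', 'a', 'b' }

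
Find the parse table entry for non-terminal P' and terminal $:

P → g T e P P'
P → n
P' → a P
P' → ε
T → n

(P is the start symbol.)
To find M[P', $], we find productions for P' where $ is in the predict set (PREDICT(N → α) = (FIRST(α) \ {ε}) ∪ (FOLLOW(N) if α ⇒* ε)).

Relevant sets:
  FOLLOW(P') = { $, 'a' }

P' → a P: PREDICT = { 'a' }
P' → ε: PREDICT = { $, 'a' }
  $ is in predict set, so this production goes in M[P', $]

M[P', $] = P' → ε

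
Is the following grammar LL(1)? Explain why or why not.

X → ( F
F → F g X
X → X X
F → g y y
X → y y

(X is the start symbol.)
No. Predict set conflict for X: { '(' }

Relevant sets:
  FIRST(X) = { '(', 'y' }
  FIRST(F) = { 'g' }

For X:
  PREDICT(X → '(' F) = { '(' }
  PREDICT(X → X X) = { '(', 'y' }
  PREDICT(X → y y) = { 'y' }
For F:
  PREDICT(F → F g X) = { 'g' }
  PREDICT(F → g y y) = { 'g' }

Conflict found: Predict set conflict for X: { '(' }
The grammar is NOT LL(1).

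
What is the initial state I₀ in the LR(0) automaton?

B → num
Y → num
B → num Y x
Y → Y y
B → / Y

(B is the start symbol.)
First, augment the grammar with B' → B
I₀ = CLOSURE({ [B' → . B] }):
  [B' → . B] has the dot before B: add [B → . num], [B → . num Y x], [B → . / Y]
No further items can be added.

I₀ = { [B → . / Y], [B → . num Y x], [B → . num], [B' → . B] }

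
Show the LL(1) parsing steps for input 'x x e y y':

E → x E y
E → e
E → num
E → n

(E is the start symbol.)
LL(1) parsing maintains a stack (initially the start symbol over $) and the input. At each step: if the stack top is a terminal, match it against the current input token; if it is a non-terminal N, replace it with the RHS of M[N, lookahead] (the unique production whose predict set contains the lookahead).

Stack is shown with the top on the left.

Stack      Input        Action
------------------------------
E $        x x e y y $  output E → x E y
x E y $    x x e y y $  match 'x'
E y $      x e y y $    output E → x E y
x E y y $  x e y y $    match 'x'
E y y $    e y y $      output E → e
e y y $    e y y $      match 'e'
y y $      y y $        match 'y'
y $        y $          match 'y'
$          $            accept

The string is accepted.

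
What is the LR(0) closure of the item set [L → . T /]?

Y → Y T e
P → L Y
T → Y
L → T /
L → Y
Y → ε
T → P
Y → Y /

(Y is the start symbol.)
To compute CLOSURE, for each item [A → α.Bβ] where B is a non-terminal, add [B → .γ] for all productions B → γ; repeat for the newly added items until nothing changes.

Start with: [L → . T /]
  [L → . T /] has the dot before T: add [T → . Y], [T → . P]
  [T → . Y] has the dot before Y: add [Y → . Y T e], [Y → .], [Y → . Y /]
  [T → . P] has the dot before P: add [P → . L Y]
  [P → . L Y] has the dot before L: add [L → . Y]
No further items can be added.

CLOSURE = { [L → . T /], [L → . Y], [P → . L Y], [T → . P], [T → . Y], [Y → . Y /], [Y → . Y T e], [Y → .] }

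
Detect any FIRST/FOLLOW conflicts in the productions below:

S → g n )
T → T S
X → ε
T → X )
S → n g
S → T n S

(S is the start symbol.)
A FIRST/FOLLOW conflict occurs when a non-terminal N has a nullable alternative N → β (β ⇒* ε) and another alternative N → α with FIRST(α) ∩ FOLLOW(N) ≠ ∅: on such a lookahead the parser cannot decide between expanding α and letting N vanish via β.

Nullable non-terminals: X.
X has a nullable alternative but only one production, so nothing to check.

S, T have no nullable alternative, so no FIRST/FOLLOW check is needed there.

No FIRST/FOLLOW conflicts found.

Answer: No FIRST/FOLLOW conflicts.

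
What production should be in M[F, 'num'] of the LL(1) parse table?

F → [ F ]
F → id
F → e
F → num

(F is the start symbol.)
F → num

To find M[F, 'num'], we find productions for F where 'num' is in the predict set (PREDICT(N → α) = (FIRST(α) \ {ε}) ∪ (FOLLOW(N) if α ⇒* ε)).

F → [ F ]: PREDICT = { '[' }
F → id: PREDICT = { 'id' }
F → e: PREDICT = { 'e' }
F → num: PREDICT = { 'num' }
  'num' is in predict set, so this production goes in M[F, 'num']

M[F, 'num'] = F → num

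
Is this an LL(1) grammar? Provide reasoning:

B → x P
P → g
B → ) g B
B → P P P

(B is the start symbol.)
Yes, the grammar is LL(1).

A grammar is LL(1) if for each non-terminal N with multiple productions, the predict sets of those productions are pairwise disjoint, where PREDICT(N → α) = (FIRST(α) \ {ε}) ∪ (FOLLOW(N) if α ⇒* ε).

Relevant sets:
  FIRST(P) = { 'g' }

For B:
  PREDICT(B → x P) = { 'x' }
  PREDICT(B → ')' g B) = { ')' }
  PREDICT(B → P P P) = { 'g' }
P has a single production, so nothing to check there.

All predict sets are disjoint. The grammar IS LL(1).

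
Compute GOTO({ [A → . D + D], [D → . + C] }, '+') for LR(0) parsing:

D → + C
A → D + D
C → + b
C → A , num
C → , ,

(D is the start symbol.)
GOTO(I, '+') = CLOSURE({ [A → αX.β] : [A → α.Xβ] ∈ I, X = '+' })

Items with dot before '+', with the dot advanced:
  [D → . + C] → [D → + . C]
Closure of the advanced items:
  [D → + . C] has the dot before C: add [C → . + b], [C → . A , num], [C → . , ,]
  [C → . A , num] has the dot before A: add [A → . D + D]
  [A → . D + D] has the dot before D: add [D → . + C]

GOTO = { [A → . D + D], [C → . + b], [C → . , ,], [C → . A , num], [D → + . C], [D → . + C] }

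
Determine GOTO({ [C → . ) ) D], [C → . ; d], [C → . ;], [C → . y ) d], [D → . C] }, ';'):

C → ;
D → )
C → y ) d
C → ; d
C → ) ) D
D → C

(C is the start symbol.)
{ [C → ; . d], [C → ; .] }

GOTO(I, ';') = CLOSURE({ [A → αX.β] : [A → α.Xβ] ∈ I, X = ';' })

Items with dot before ';', with the dot advanced:
  [C → . ;] → [C → ; .]
  [C → . ; d] → [C → ; . d]
Closure adds nothing (no advanced item has the dot before a non-terminal).

GOTO = { [C → ; . d], [C → ; .] }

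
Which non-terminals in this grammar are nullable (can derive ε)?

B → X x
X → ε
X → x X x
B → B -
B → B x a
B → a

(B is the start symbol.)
ε-productions: X → ε
So X is immediately nullable.
No further non-terminal can be added: every production for the remaining non-terminals contains a terminal or a non-nullable non-terminal.
Nullable = { 'X' }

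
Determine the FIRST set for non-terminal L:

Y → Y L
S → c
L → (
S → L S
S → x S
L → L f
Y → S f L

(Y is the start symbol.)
To compute FIRST(L), examine every production with L on the left-hand side, reading each right-hand side left to right until a non-nullable symbol is reached.

From L → (:
  - '(' is a terminal: add '(' and stop
From L → L f:
  - L is the symbol being defined: contributes nothing new
    L is not nullable, so stop

Collecting: FIRST(L) = { '(' }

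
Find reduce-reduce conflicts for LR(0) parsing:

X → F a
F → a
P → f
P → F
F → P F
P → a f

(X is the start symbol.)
Yes — I7: [F → P F .] vs [P → F .]

Augment with X' → X and build the canonical LR(0) collection (I0 = CLOSURE({[X' → . X]}), then GOTO on every symbol after a dot until no new states appear). It has 9 states:
  I0: { [F → . P F], [F → . a], [P → . F], [P → . a f], [P → . f], [X → . F a], [X' → . X] }  — shift
  I1: { [P → F .], [X → F . a] }  — shift, reduce
  I2: { [F → . P F], [F → . a], [F → P . F], [P → . F], [P → . a f], [P → . f] }  — shift
  I3: { [X' → X .] }  — accept
  I4: { [F → a .], [P → a . f] }  — shift, reduce
  I5: { [P → f .] }  — reduce
  I6: { [P → a f .] }  — reduce
  I7: { [F → P F .], [P → F .] }  — 2 reduces
  I8: { [X → F a .] }  — reduce

I7 contains complete items [F → P F .], [P → F .] — reduce-reduce conflict.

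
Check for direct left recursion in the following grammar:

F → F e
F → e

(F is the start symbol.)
Yes, F is left-recursive

Direct left recursion occurs when N → N α for some non-terminal N (the right-hand side begins with the left-hand side itself).

F → F e: LEFT RECURSIVE (starts with F)
F → e: starts with e

The grammar has direct left recursion on: F.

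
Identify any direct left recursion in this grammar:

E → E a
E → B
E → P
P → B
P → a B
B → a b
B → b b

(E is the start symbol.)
Yes, E is left-recursive

E → E a: LEFT RECURSIVE (starts with E)
E → B: starts with B
E → P: starts with P
P → B: starts with B
P → a B: starts with a
B → a b: starts with a
B → b b: starts with b

The grammar has direct left recursion on: E.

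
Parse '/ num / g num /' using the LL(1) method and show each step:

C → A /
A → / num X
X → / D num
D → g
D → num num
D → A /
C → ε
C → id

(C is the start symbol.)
LL(1) parsing maintains a stack (initially the start symbol over $) and the input. At each step: if the stack top is a terminal, match it against the current input token; if it is a non-terminal N, replace it with the RHS of M[N, lookahead] (the unique production whose predict set contains the lookahead).

Stack is shown with the top on the left.

Stack        Input              Action
--------------------------------------
C $          / num / g num / $  output C → A /
A / $        / num / g num / $  output A → / num X
/ num X / $  / num / g num / $  match '/'
num X / $    num / g num / $    match 'num'
X / $        / g num / $        output X → / D num
/ D num / $  / g num / $        match '/'
D num / $    g num / $          output D → g
g num / $    g num / $          match 'g'
num / $      num / $            match 'num'
/ $          / $                match '/'
$            $                  accept

The string is accepted.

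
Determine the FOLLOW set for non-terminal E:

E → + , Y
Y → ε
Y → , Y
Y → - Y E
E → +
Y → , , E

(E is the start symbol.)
E is the start symbol, so $ ∈ FOLLOW(E).
In Y → - Y E: E is at the end, add FOLLOW(Y)
In Y → , , E: E is at the end, add FOLLOW(Y)

The FOLLOW sets referred to above (computed the same way, to a fixed point):
  FOLLOW(Y) = { $, '+' }

Taking the union: FOLLOW(E) = { $, '+' }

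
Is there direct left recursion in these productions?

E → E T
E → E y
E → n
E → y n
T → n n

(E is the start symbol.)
Yes, E is left-recursive

E → E T: LEFT RECURSIVE (starts with E)
E → E y: LEFT RECURSIVE (starts with E)
E → n: starts with n
E → y n: starts with y
T → n n: starts with n

The grammar has direct left recursion on: E.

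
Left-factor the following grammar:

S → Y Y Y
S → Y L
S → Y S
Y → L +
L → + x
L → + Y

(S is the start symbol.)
Left-factoring transforms A → αβ₁ | αβ₂ into A → αA' and A' → β₁ | β₂
(α is the longest common prefix among the alternatives). Repeat until
no nonterminal has two alternatives with a common prefix.

Round 1: S has alternatives sharing prefix 'Y'. Introduce S': S → Y S'
  Add: S' → Y Y
  Add: S' → L
  Add: S' → S

Round 2: L has alternatives sharing prefix '+'. Introduce L': L → + L'
  Add: L' → x
  Add: L' → Y

No remaining common prefixes — done.

Resulting grammar:
S → Y S'
S' → Y Y
S' → L
S' → S
Y → L +
L → + L'
L' → x
L' → Y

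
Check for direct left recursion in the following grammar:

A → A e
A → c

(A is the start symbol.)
Direct left recursion occurs when N → N α for some non-terminal N (the right-hand side begins with the left-hand side itself).

A → A e: LEFT RECURSIVE (starts with A)
A → c: starts with c

The grammar has direct left recursion on: A.

Answer: Yes, A is left-recursive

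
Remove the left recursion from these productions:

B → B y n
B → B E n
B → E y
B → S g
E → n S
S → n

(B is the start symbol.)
B → E y B'
B → S g B'
B' → y n B'
B' → E n B'
B' → ε
E → n S
S → n

B is directly left-recursive. The standard transformation for
  A → A α₁ | ... | A α_m | β₁ | ... | β_n
is
  A  → β₁ A' | ... | β_n A'
  A' → α₁ A' | ... | α_m A' | ε

B → E y becomes B → E y B'
B → S g becomes B → S g B'
B → B y n becomes B' → y n B'
B → B E n becomes B' → E n B'
Add B' → ε

Productions for other non-terminals are unchanged:
  E → n S
  S → n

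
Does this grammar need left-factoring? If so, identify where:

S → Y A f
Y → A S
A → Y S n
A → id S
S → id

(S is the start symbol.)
No, left-factoring is not needed

Left-factoring is needed when two productions for the same non-terminal
share a common prefix on the right-hand side.

Productions for S:
  S → Y A f
  S → id
Productions for A:
  A → Y S n
  A → id S

No common prefixes found.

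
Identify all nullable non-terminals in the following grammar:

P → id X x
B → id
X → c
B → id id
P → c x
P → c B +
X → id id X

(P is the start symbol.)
A non-terminal is nullable if it can derive ε (the empty string): either it has an ε-production, or it has a production whose right-hand side consists entirely of nullable non-terminals.

There are no ε-productions, so no non-terminal can derive ε.
No non-terminals are nullable.

Answer: None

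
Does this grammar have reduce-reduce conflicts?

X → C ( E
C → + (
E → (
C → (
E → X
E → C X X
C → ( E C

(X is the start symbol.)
Yes — I6: [C → ( .] vs [E → ( .]

A reduce-reduce conflict occurs when an LR(0) state has two complete items [A → α .] and [B → β .] — both call for a reduction, and with no lookahead the parser cannot choose between them.

Augment with X' → X and build the canonical LR(0) collection (I0 = CLOSURE({[X' → . X]}), then GOTO on every symbol after a dot until no new states appear). It has 17 states:
  I0: { [C → . ( E C], [C → . (], [C → . + (], [X → . C ( E], [X' → . X] }  — shift
  I1: { [C → ( . E C], [C → ( .], [C → . ( E C], [C → . (], [C → . + (], [E → . (], [E → . C X X], [E → . X], [X → . C ( E] }  — shift, reduce
  I2: { [C → + . (] }  — shift
  I3: { [X → C . ( E] }  — shift
  I4: { [X' → X .] }  — accept
  I5: { [C → . ( E C], [C → . (], [C → . + (], [E → . (], [E → . C X X], [E → . X], [X → . C ( E], [X → C ( . E] }  — shift
  I6: { [C → ( . E C], [C → ( .], [C → . ( E C], [C → . (], [C → . + (], [E → ( .], [E → . (], [E → . C X X], [E → . X], [X → . C ( E] }  — shift, 2 reduces
  I7: { [C → . ( E C], [C → . (], [C → . + (], [E → C . X X], [X → . C ( E], [X → C . ( E] }  — shift
  I8: { [X → C ( E .] }  — reduce
  I9: { [E → X .] }  — reduce
  I10: { [C → ( . E C], [C → ( .], [C → . ( E C], [C → . (], [C → . + (], [E → . (], [E → . C X X], [E → . X], [X → . C ( E], [X → C ( . E] }  — shift, reduce
  I11: { [C → . ( E C], [C → . (], [C → . + (], [E → C X . X], [X → . C ( E] }  — shift
  I12: { [E → C X X .] }  — reduce
  I13: { [C → ( E . C], [C → . ( E C], [C → . (], [C → . + (], [X → C ( E .] }  — shift, reduce
  I14: { [C → ( E C .] }  — reduce
  I15: { [C → ( E . C], [C → . ( E C], [C → . (], [C → . + (] }  — shift
  I16: { [C → + ( .] }  — reduce

I6 contains complete items [C → ( .], [E → ( .] — reduce-reduce conflict.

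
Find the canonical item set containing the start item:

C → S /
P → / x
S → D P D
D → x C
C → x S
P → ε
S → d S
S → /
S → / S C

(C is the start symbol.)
First, augment the grammar with C' → C
I₀ = CLOSURE({ [C' → . C] }):
  [C' → . C] has the dot before C: add [C → . S /], [C → . x S]
  [C → . S /] has the dot before S: add [S → . D P D], [S → . d S], [S → . /], [S → . / S C]
  [S → . D P D] has the dot before D: add [D → . x C]
No further items can be added.

I₀ = { [C → . S /], [C → . x S], [C' → . C], [D → . x C], [S → . / S C], [S → . /], [S → . D P D], [S → . d S] }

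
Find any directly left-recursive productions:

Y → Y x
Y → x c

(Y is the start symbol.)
Yes, Y is left-recursive

Direct left recursion occurs when N → N α for some non-terminal N (the right-hand side begins with the left-hand side itself).

Y → Y x: LEFT RECURSIVE (starts with Y)
Y → x c: starts with x

The grammar has direct left recursion on: Y.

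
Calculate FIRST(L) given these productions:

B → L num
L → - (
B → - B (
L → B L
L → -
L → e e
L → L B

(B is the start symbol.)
{ '-', 'e' }

To compute FIRST(L), examine every production with L on the left-hand side, reading each right-hand side left to right until a non-nullable symbol is reached.

FIRST sets of the other non-terminals involved (by the same procedure, iterated to a fixed point):
  FIRST(B) = { '-', 'e' }

From L → - (:
  - '-' is a terminal: add '-' and stop
From L → B L:
  - B is a non-terminal: add FIRST(B) \ {ε} = { '-', 'e' }
    B is not nullable, so stop
From L → -:
  - '-' is a terminal: add '-' and stop
From L → e e:
  - e is a terminal: add 'e' and stop
From L → L B:
  - L is the symbol being defined: contributes nothing new
    L is not nullable, so stop

Collecting: FIRST(L) = { '-', 'e' }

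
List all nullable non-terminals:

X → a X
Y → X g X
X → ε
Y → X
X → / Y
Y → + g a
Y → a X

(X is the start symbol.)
{ 'X', 'Y' }

ε-productions: X → ε
So X is immediately nullable.
Y → X: every symbol on the right is nullable, so Y is nullable too.
Every non-terminal is now nullable.
Nullable = { 'X', 'Y' }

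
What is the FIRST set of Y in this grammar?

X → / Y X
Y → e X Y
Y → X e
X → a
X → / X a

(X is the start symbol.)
To compute FIRST(Y), examine every production with Y on the left-hand side, reading each right-hand side left to right until a non-nullable symbol is reached.

FIRST sets of the other non-terminals involved (by the same procedure, iterated to a fixed point):
  FIRST(X) = { '/', 'a' }

From Y → e X Y:
  - e is a terminal: add 'e' and stop
From Y → X e:
  - X is a non-terminal: add FIRST(X) \ {ε} = { '/', 'a' }
    X is not nullable, so stop

Collecting: FIRST(Y) = { '/', 'a', 'e' }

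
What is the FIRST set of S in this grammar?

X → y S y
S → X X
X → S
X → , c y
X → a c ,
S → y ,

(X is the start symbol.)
FIRST sets of the other non-terminals involved (by the same procedure, iterated to a fixed point):
  FIRST(X) = { ',', 'a', 'y' }

From S → X X:
  - X is a non-terminal: add FIRST(X) \ {ε} = { ',', 'a', 'y' }
    X is not nullable, so stop
From S → y ,:
  - y is a terminal: add 'y' and stop

Collecting: FIRST(S) = { ',', 'a', 'y' }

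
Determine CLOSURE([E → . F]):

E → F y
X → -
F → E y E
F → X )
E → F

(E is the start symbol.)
{ [E → . F y], [E → . F], [F → . E y E], [F → . X )], [X → . -] }

Start with: [E → . F]
  [E → . F] has the dot before F: add [F → . E y E], [F → . X )]
  [F → . E y E] has the dot before E: add [E → . F y]
  [F → . X )] has the dot before X: add [X → . -]
No further items can be added.

CLOSURE = { [E → . F y], [E → . F], [F → . E y E], [F → . X )], [X → . -] }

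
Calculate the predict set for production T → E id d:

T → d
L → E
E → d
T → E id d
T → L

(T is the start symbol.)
{ 'd' }

PREDICT(T → E id d) = (FIRST(RHS) \ {ε}) ∪ (FOLLOW(T) if ε ∈ FIRST(RHS), i.e. RHS ⇒* ε)
FIRST(E) = { 'd' }
FIRST(E id d) = { 'd' }
ε ∉ FIRST(E id d), so FOLLOW(T) is not added.
PREDICT(T → E id d) = { 'd' }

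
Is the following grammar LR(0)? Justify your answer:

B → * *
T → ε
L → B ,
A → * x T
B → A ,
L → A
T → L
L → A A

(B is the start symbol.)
No. Shift-reduce conflict between [T → .] and [A → . * x T]

Augment with B' → B and build the canonical LR(0) collection (I0 = CLOSURE({[B' → . B]}), then GOTO on every symbol after a dot until no new states appear). It has 14 states:
  I0: { [A → . * x T], [B → . * *], [B → . A ,], [B' → . B] }  — shift
  I1: { [A → * . x T], [B → * . *] }  — shift
  I2: { [B → A . ,] }  — shift
  I3: { [B' → B .] }  — accept
  I4: { [B → A , .] }  — reduce
  I5: { [B → * * .] }  — reduce
  I6: { [A → * x . T], [A → . * x T], [B → . * *], [B → . A ,], [L → . A A], [L → . A], [L → . B ,], [T → . L], [T → .] }  — shift, reduce
  I7: { [A → . * x T], [B → A . ,], [L → A . A], [L → A .] }  — shift, reduce
  I8: { [L → B . ,] }  — shift
  I9: { [T → L .] }  — reduce
  I10: { [A → * x T .] }  — reduce
  I11: { [L → B , .] }  — reduce
  I12: { [A → * . x T] }  — shift
  I13: { [L → A A .] }  — reduce

Conflict in state I6:
  Shift-reduce conflict between [T → .] and [A → . * x T]
So the grammar is NOT LR(0).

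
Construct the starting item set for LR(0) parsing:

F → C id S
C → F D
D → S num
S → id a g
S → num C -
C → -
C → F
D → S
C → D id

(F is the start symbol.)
{ [C → . -], [C → . D id], [C → . F D], [C → . F], [D → . S num], [D → . S], [F → . C id S], [F' → . F], [S → . id a g], [S → . num C -] }

First, augment the grammar with F' → F
I₀ = CLOSURE({ [F' → . F] }):
  [F' → . F] has the dot before F: add [F → . C id S]
  [F → . C id S] has the dot before C: add [C → . F D], [C → . -], [C → . F], [C → . D id]
  [C → . D id] has the dot before D: add [D → . S num], [D → . S]
  [D → . S num] has the dot before S: add [S → . id a g], [S → . num C -]
No further items can be added.

I₀ = { [C → . -], [C → . D id], [C → . F D], [C → . F], [D → . S num], [D → . S], [F → . C id S], [F' → . F], [S → . id a g], [S → . num C -] }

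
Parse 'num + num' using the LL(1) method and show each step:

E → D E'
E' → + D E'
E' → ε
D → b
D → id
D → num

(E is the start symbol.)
LL(1) parsing maintains a stack (initially the start symbol over $) and the input. At each step: if the stack top is a terminal, match it against the current input token; if it is a non-terminal N, replace it with the RHS of M[N, lookahead] (the unique production whose predict set contains the lookahead).

Stack is shown with the top on the left.

Stack     Input        Action
-----------------------------
E $       num + num $  output E → D E'
D E' $    num + num $  output D → num
num E' $  num + num $  match 'num'
E' $      + num $      output E' → + D E'
+ D E' $  + num $      match '+'
D E' $    num $        output D → num
num E' $  num $        match 'num'
E' $      $            output E' → ε
$         $            accept

The string is accepted.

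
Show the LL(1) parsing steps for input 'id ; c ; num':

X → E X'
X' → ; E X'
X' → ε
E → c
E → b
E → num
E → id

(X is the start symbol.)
LL(1) parsing maintains a stack (initially the start symbol over $) and the input. At each step: if the stack top is a terminal, match it against the current input token; if it is a non-terminal N, replace it with the RHS of M[N, lookahead] (the unique production whose predict set contains the lookahead).

Stack is shown with the top on the left.

Stack     Input           Action
--------------------------------
X $       id ; c ; num $  output X → E X'
E X' $    id ; c ; num $  output E → id
id X' $   id ; c ; num $  match 'id'
X' $      ; c ; num $     output X' → ; E X'
; E X' $  ; c ; num $     match ';'
E X' $    c ; num $       output E → c
c X' $    c ; num $       match 'c'
X' $      ; num $         output X' → ; E X'
; E X' $  ; num $         match ';'
E X' $    num $           output E → num
num X' $  num $           match 'num'
X' $      $               output X' → ε
$         $               accept

The string is accepted.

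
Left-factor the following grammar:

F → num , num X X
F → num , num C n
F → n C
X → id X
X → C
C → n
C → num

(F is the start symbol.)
F → num , num F'
F' → X X
F' → C n
F → n C
X → id X
X → C
C → n
C → num

Left-factoring transforms A → αβ₁ | αβ₂ into A → αA' and A' → β₁ | β₂
(α is the longest common prefix among the alternatives). Repeat until
no nonterminal has two alternatives with a common prefix.

Round 1: F has alternatives sharing prefix 'num , num'. Introduce F': F → num , num F'
  Add: F' → X X
  Add: F' → C n

No remaining common prefixes — done.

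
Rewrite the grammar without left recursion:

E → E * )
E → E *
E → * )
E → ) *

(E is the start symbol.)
E → * ) E'
E → ) * E'
E' → * ) E'
E' → * E'
E' → ε

E is directly left-recursive. The standard transformation for
  A → A α₁ | ... | A α_m | β₁ | ... | β_n
is
  A  → β₁ A' | ... | β_n A'
  A' → α₁ A' | ... | α_m A' | ε

E → * ) becomes E → * ) E'
E → ) * becomes E → ) * E'
E → E * ) becomes E' → * ) E'
E → E * becomes E' → * E'
Add E' → ε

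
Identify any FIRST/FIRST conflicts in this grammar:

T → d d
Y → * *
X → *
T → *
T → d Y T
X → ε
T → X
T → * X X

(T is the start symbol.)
Yes. T → d d / T → d Y T on { 'd' }; T → '*' / T → X on { '*' }; T → '*' / T → '*' X X on { '*' }; T → X / T → '*' X X on { '*' }

A FIRST/FIRST conflict occurs when two productions N → α and N → β for the same non-terminal have FIRST(α) ∩ FIRST(β) ≠ ∅ (with ε ∈ FIRST of a nullable right-hand side, so two nullable alternatives also conflict).

FIRST sets of the non-terminals at (or reachable through a nullable prefix from) the front of some alternative:
  FIRST(X) = { '*', ε }

Productions for T:
  T → d d: FIRST = { 'd' }
  T → *: FIRST = { '*' }
  T → d Y T: FIRST = { 'd' }
  T → X: FIRST = { '*', ε }
  T → * X X: FIRST = { '*' }
Productions for X:
  X → *: FIRST = { '*' }
  X → ε: FIRST = { ε }
Y has only one production, so no FIRST/FIRST conflict is possible there.

Conflict for T: T → d d and T → d Y T
  Overlap: { 'd' }
Conflict for T: T → * and T → X
  Overlap: { '*' }
Conflict for T: T → * and T → * X X
  Overlap: { '*' }
Conflict for T: T → X and T → * X X
  Overlap: { '*' }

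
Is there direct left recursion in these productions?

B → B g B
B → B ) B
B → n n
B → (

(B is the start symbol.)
Direct left recursion occurs when N → N α for some non-terminal N (the right-hand side begins with the left-hand side itself).

B → B g B: LEFT RECURSIVE (starts with B)
B → B ) B: LEFT RECURSIVE (starts with B)
B → n n: starts with n
B → (: starts with '('

The grammar has direct left recursion on: B.

Answer: Yes, B is left-recursive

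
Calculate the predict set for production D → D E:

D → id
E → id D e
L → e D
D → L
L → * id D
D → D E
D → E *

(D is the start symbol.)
{ '*', 'e', 'id' }

PREDICT(D → D E) = (FIRST(RHS) \ {ε}) ∪ (FOLLOW(D) if ε ∈ FIRST(RHS), i.e. RHS ⇒* ε)
FIRST(D) = { '*', 'e', 'id' }
FIRST(D E) = { '*', 'e', 'id' }
ε ∉ FIRST(D E), so FOLLOW(D) is not added.
PREDICT(D → D E) = { '*', 'e', 'id' }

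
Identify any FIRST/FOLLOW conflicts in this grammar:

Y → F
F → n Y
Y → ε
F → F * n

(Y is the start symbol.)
No FIRST/FOLLOW conflicts.

A FIRST/FOLLOW conflict occurs when a non-terminal N has a nullable alternative N → β (β ⇒* ε) and another alternative N → α with FIRST(α) ∩ FOLLOW(N) ≠ ∅: on such a lookahead the parser cannot decide between expanding α and letting N vanish via β.

Nullable non-terminals: Y.
FIRST sets used below: FIRST(F) = { 'n' }

Y: nullable alternative(s) Y → ε; FOLLOW(Y) = { $, '*' }
  Y → F: FIRST \ {ε} = { 'n' } — disjoint from FOLLOW(Y)
  Y → ε: FIRST \ {ε} = { } — this is the only nullable alternative, skip

F has no nullable alternative, so no FIRST/FOLLOW check is needed there.

No FIRST/FOLLOW conflicts found.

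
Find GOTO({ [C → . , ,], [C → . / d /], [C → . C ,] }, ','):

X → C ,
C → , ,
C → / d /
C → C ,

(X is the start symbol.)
{ [C → , . ,] }

GOTO(I, ',') = CLOSURE({ [A → αX.β] : [A → α.Xβ] ∈ I, X = ',' })

Items with dot before ',', with the dot advanced:
  [C → . , ,] → [C → , . ,]
Closure adds nothing (no advanced item has the dot before a non-terminal).

GOTO = { [C → , . ,] }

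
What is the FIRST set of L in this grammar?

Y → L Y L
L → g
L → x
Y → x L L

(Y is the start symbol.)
To compute FIRST(L), examine every production with L on the left-hand side, reading each right-hand side left to right until a non-nullable symbol is reached.

From L → g:
  - g is a terminal: add 'g' and stop
From L → x:
  - x is a terminal: add 'x' and stop

Collecting: FIRST(L) = { 'g', 'x' }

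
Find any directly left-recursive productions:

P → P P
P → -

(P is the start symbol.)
Yes, P is left-recursive

P → P P: LEFT RECURSIVE (starts with P)
P → -: starts with '-'

The grammar has direct left recursion on: P.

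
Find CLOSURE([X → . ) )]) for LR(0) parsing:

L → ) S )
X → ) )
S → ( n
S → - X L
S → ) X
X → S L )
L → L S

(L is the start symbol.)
To compute CLOSURE, for each item [A → α.Bβ] where B is a non-terminal, add [B → .γ] for all productions B → γ; repeat for the newly added items until nothing changes.

Start with: [X → . ) )]
The dot precedes the terminal ')', so nothing is added.

CLOSURE = { [X → . ) )] }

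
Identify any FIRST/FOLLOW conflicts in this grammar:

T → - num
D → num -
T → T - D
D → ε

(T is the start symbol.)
No FIRST/FOLLOW conflicts.

A FIRST/FOLLOW conflict occurs when a non-terminal N has a nullable alternative N → β (β ⇒* ε) and another alternative N → α with FIRST(α) ∩ FOLLOW(N) ≠ ∅: on such a lookahead the parser cannot decide between expanding α and letting N vanish via β.

Nullable non-terminals: D.

D: nullable alternative(s) D → ε; FOLLOW(D) = { $, '-' }
  D → num -: FIRST \ {ε} = { 'num' } — disjoint from FOLLOW(D)
  D → ε: FIRST \ {ε} = { } — this is the only nullable alternative, skip

T has no nullable alternative, so no FIRST/FOLLOW check is needed there.

No FIRST/FOLLOW conflicts found.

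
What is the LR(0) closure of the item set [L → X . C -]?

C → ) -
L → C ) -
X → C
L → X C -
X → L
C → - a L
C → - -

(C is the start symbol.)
{ [C → . ) -], [C → . - -], [C → . - a L], [L → X . C -] }

To compute CLOSURE, for each item [A → α.Bβ] where B is a non-terminal, add [B → .γ] for all productions B → γ; repeat for the newly added items until nothing changes.

Start with: [L → X . C -]
  [L → X . C -] has the dot before C: add [C → . ) -], [C → . - a L], [C → . - -]
No further items can be added.

CLOSURE = { [C → . ) -], [C → . - -], [C → . - a L], [L → X . C -] }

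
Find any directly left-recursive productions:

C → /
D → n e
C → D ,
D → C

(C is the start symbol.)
C → /: starts with '/'
D → n e: starts with n
C → D ,: starts with D
D → C: starts with C

No direct left recursion found.

Answer: No direct left recursion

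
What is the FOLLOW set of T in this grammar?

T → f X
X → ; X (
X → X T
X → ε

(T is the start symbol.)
{ $, '(', 'f' }

To compute FOLLOW(T), find every occurrence of T on a right-hand side N → α T β: add FIRST(β) \ {ε}, and if β is empty or nullable also add FOLLOW(N). Iterate to a fixed point.

T is the start symbol, so $ ∈ FOLLOW(T).
In X → X T: T is at the end, add FOLLOW(X)

The FOLLOW sets referred to above (computed the same way, to a fixed point):
  FOLLOW(X) = { $, '(', 'f' }

Taking the union: FOLLOW(T) = { $, '(', 'f' }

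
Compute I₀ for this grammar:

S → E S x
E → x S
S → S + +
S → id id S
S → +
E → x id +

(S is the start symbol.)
First, augment the grammar with S' → S
I₀ = CLOSURE({ [S' → . S] }):
  [S' → . S] has the dot before S: add [S → . E S x], [S → . S + +], [S → . id id S], [S → . +]
  [S → . E S x] has the dot before E: add [E → . x S], [E → . x id +]
No further items can be added.

I₀ = { [E → . x S], [E → . x id +], [S → . +], [S → . E S x], [S → . S + +], [S → . id id S], [S' → . S] }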